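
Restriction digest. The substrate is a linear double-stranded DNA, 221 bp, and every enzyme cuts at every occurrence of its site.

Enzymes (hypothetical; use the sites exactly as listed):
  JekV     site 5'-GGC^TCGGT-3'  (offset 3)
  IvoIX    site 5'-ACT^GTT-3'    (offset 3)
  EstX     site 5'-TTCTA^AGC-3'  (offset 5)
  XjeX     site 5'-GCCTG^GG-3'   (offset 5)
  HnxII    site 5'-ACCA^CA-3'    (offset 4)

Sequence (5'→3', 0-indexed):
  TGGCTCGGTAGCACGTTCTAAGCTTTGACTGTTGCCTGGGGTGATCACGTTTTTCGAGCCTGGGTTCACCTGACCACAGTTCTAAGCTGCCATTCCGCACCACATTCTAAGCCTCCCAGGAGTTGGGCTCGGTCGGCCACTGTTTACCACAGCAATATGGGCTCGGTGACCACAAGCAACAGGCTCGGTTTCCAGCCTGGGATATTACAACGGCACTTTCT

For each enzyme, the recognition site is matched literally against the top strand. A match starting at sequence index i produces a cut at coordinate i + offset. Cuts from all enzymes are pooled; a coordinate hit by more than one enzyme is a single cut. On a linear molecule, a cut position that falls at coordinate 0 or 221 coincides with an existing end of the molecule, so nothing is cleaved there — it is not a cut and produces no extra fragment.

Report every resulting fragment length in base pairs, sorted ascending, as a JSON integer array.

[4,7,8,8,8,10,10,12,13,13,14,15,16,18,19,22,24]

Scan for sites:
  JekV GGCTCGGT/3: at [1, 125, 159, 181] ⇒ [4, 128, 162, 184]
  IvoIX ACTGTT/3: at [27, 138] ⇒ [30, 141]
  EstX TTCTAAGC/5: at [15, 79, 104] ⇒ [20, 84, 109]
  XjeX GCCTGGG/5: at [33, 57, 194] ⇒ [38, 62, 199]
  HnxII ACCACA/4: at [72, 98, 145, 168] ⇒ [76, 102, 149, 172]

All cut coordinates (distinct, sorted): [4, 20, 30, 38, 62, 76, 84, 102, 109, 128, 141, 149, 162, 172, 184, 199]

Fragments:
  [0,4): 4 bp
  [4,20): 16 bp
  [20,30): 10 bp
  [30,38): 8 bp
  [38,62): 24 bp
  [62,76): 14 bp
  [76,84): 8 bp
  [84,102): 18 bp
  [102,109): 7 bp
  [109,128): 19 bp
  [128,141): 13 bp
  [141,149): 8 bp
  [149,162): 13 bp
  [162,172): 10 bp
  [172,184): 12 bp
  [184,199): 15 bp
  [199,221): 22 bp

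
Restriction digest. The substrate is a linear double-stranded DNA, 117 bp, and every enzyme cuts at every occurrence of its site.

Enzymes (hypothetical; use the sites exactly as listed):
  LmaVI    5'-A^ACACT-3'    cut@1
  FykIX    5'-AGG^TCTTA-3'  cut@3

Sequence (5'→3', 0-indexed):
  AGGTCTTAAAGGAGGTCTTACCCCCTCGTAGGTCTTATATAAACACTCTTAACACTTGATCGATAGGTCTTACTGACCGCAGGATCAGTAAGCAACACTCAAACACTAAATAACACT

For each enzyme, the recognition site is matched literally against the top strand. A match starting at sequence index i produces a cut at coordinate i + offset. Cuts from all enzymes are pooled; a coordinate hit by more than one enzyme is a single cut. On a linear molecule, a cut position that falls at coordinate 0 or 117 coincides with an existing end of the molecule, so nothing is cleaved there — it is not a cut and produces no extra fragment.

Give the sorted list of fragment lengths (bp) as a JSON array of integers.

[3,5,8,9,10,10,12,16,17,27]

Per-enzyme occurrences:
  LmaVI AACACT/1: at [41, 50, 93, 101, 111] ⇒ [42, 51, 94, 102, 112]
  FykIX AGGTCTTA/3: at [0, 12, 29, 64] ⇒ [3, 15, 32, 67]

All cut coordinates (distinct, sorted): [3, 15, 32, 42, 51, 67, 94, 102, 112]

Fragment lengths:
  [0,3): 3 bp
  [3,15): 12 bp
  [15,32): 17 bp
  [32,42): 10 bp
  [42,51): 9 bp
  [51,67): 16 bp
  [67,94): 27 bp
  [94,102): 8 bp
  [102,112): 10 bp
  [112,117): 5 bp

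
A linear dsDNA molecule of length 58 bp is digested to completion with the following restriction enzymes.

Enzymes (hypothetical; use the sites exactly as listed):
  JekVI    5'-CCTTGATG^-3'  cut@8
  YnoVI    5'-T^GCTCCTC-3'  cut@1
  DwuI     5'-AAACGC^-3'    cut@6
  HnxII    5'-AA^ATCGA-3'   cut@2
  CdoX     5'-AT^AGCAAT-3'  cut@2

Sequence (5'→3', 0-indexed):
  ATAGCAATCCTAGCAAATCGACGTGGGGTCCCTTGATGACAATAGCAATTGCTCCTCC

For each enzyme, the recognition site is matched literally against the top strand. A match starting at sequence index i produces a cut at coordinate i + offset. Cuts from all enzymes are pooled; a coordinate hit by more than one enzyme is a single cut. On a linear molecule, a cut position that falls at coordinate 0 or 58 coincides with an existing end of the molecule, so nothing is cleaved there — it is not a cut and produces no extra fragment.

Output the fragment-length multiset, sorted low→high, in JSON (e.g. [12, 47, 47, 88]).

[2,5,7,8,14,22]

Per-enzyme occurrences:
  JekVI (CCTTGATG, off=8): starts [30] → cuts [38]
  YnoVI (TGCTCCTC, off=1): starts [49] → cuts [50]
  DwuI (AAACGC, off=6): no sites
  HnxII (AAATCGA, off=2): starts [14] → cuts [16]
  CdoX (ATAGCAAT, off=2): starts [0, 41] → cuts [2, 43]

All cut coordinates (distinct, sorted): [2, 16, 38, 43, 50]

Fragments:
  [0,2): 2 bp
  [2,16): 14 bp
  [16,38): 22 bp
  [38,43): 5 bp
  [43,50): 7 bp
  [50,58): 8 bp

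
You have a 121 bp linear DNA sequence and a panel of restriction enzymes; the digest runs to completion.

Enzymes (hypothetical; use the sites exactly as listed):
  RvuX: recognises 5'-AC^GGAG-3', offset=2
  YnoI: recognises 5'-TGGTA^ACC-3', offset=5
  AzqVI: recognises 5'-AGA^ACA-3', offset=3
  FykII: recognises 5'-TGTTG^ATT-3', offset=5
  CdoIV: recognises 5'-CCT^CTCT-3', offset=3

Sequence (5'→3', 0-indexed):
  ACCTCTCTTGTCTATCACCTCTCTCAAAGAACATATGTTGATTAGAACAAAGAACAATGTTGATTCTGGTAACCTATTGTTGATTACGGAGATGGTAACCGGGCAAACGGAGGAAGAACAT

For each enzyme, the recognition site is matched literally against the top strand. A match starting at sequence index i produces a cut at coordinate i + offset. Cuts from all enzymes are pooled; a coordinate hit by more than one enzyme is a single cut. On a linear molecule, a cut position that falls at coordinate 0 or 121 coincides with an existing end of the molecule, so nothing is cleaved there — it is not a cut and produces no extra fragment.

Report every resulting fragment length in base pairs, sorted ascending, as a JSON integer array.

[4,4,5,6,7,9,9,9,10,10,10,11,11,16]

Site scan:
  RvuX ACGGAG/2: at [85, 106] ⇒ [87, 108]
  YnoI TGGTAACC/5: at [66, 92] ⇒ [71, 97]
  AzqVI AGAACA/3: at [27, 43, 50, 114] ⇒ [30, 46, 53, 117]
  FykII TGTTGATT/5: at [35, 57, 77] ⇒ [40, 62, 82]
  CdoIV CCTCTCT/3: at [1, 17] ⇒ [4, 20]

All cut coordinates (distinct, sorted): [4, 20, 30, 40, 46, 53, 62, 71, 82, 87, 97, 108, 117]

Fragment lengths:
  [0,4): 4 bp
  [4,20): 16 bp
  [20,30): 10 bp
  [30,40): 10 bp
  [40,46): 6 bp
  [46,53): 7 bp
  [53,62): 9 bp
  [62,71): 9 bp
  [71,82): 11 bp
  [82,87): 5 bp
  [87,97): 10 bp
  [97,108): 11 bp
  [108,117): 9 bp
  [117,121): 4 bp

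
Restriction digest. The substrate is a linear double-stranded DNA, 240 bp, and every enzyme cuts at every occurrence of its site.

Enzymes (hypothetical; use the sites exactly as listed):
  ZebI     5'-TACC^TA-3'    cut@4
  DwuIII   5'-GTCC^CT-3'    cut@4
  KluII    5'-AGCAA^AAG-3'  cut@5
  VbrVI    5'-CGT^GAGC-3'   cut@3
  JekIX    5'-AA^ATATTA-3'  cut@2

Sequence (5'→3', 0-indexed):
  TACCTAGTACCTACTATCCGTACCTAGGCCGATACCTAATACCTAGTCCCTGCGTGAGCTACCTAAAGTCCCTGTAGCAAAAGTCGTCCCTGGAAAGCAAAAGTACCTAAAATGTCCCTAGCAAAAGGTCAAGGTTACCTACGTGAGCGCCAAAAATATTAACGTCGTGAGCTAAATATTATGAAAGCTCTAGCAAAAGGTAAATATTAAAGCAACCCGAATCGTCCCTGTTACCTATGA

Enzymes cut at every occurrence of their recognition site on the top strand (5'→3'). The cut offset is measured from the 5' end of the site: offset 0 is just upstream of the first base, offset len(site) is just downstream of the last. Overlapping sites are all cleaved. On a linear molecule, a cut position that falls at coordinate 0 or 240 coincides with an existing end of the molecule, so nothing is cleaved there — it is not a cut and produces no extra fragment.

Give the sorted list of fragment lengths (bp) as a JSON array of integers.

Scan for sites:
  ZebI TACCTA/4: at [0, 7, 20, 32, 39, 59, 103, 135, 231] ⇒ [4, 11, 24, 36, 43, 63, 107, 139, 235]
  DwuIII GTCCCT/4: at [45, 67, 85, 113, 223] ⇒ [49, 71, 89, 117, 227]
  KluII AGCAAAAG/5: at [75, 95, 119, 191] ⇒ [80, 100, 124, 196]
  VbrVI CGTGAGC/3: at [52, 141, 165] ⇒ [55, 144, 168]
  JekIX AAATATTA/2: at [153, 173, 201] ⇒ [155, 175, 203]

All cut coordinates (distinct, sorted): [4, 11, 24, 36, 43, 49, 55, 63, 71, 80, 89, 100, 107, 117, 124, 139, 144, 155, 168, 175, 196, 203, 227, 235]

Fragment lengths:
  [0,4): 4 bp
  [4,11): 7 bp
  [11,24): 13 bp
  [24,36): 12 bp
  [36,43): 7 bp
  [43,49): 6 bp
  [49,55): 6 bp
  [55,63): 8 bp
  [63,71): 8 bp
  [71,80): 9 bp
  [80,89): 9 bp
  [89,100): 11 bp
  [100,107): 7 bp
  [107,117): 10 bp
  [117,124): 7 bp
  [124,139): 15 bp
  [139,144): 5 bp
  [144,155): 11 bp
  [155,168): 13 bp
  [168,175): 7 bp
  [175,196): 21 bp
  [196,203): 7 bp
  [203,227): 24 bp
  [227,235): 8 bp
  [235,240): 5 bp

[4,5,5,6,6,7,7,7,7,7,7,8,8,8,9,9,10,11,11,12,13,13,15,21,24]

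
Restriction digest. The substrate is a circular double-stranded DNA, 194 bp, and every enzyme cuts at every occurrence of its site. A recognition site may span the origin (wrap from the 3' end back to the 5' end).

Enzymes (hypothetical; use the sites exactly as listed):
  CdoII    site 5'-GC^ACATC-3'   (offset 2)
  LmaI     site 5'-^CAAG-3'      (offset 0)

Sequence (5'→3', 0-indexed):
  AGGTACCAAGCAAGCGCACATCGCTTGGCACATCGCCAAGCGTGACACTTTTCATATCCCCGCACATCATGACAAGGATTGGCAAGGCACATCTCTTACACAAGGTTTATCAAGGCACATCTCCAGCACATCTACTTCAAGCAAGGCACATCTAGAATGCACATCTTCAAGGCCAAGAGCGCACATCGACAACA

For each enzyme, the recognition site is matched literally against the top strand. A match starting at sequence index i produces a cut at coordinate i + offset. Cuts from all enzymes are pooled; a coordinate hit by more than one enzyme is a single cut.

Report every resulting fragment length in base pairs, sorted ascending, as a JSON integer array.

[4,4,6,6,6,6,7,7,7,8,9,9,10,10,10,10,11,12,12,13,27]

Scan for sites:
  CdoII GCACATC/2: at [15, 27, 61, 86, 114, 125, 145, 158, 180] ⇒ [17, 29, 63, 88, 116, 127, 147, 160, 182]
  LmaI CAAG/0: at [6, 10, 36, 72, 82, 100, 110, 137, 141, 167, 173, 192] ⇒ [6, 10, 36, 72, 82, 100, 110, 137, 141, 167, 173, 192]

Pooled cuts: [6, 10, 17, 29, 36, 63, 72, 82, 88, 100, 110, 116, 127, 137, 141, 147, 160, 167, 173, 182, 192]

Fragment lengths:
  6→10: 4 bp
  10→17: 7 bp
  17→29: 12 bp
  29→36: 7 bp
  36→63: 27 bp
  63→72: 9 bp
  72→82: 10 bp
  82→88: 6 bp
  88→100: 12 bp
  100→110: 10 bp
  110→116: 6 bp
  116→127: 11 bp
  127→137: 10 bp
  137→141: 4 bp
  141→147: 6 bp
  147→160: 13 bp
  160→167: 7 bp
  167→173: 6 bp
  173→182: 9 bp
  182→192: 10 bp
  192→6 (wrap): 194-192+6 = 8 bp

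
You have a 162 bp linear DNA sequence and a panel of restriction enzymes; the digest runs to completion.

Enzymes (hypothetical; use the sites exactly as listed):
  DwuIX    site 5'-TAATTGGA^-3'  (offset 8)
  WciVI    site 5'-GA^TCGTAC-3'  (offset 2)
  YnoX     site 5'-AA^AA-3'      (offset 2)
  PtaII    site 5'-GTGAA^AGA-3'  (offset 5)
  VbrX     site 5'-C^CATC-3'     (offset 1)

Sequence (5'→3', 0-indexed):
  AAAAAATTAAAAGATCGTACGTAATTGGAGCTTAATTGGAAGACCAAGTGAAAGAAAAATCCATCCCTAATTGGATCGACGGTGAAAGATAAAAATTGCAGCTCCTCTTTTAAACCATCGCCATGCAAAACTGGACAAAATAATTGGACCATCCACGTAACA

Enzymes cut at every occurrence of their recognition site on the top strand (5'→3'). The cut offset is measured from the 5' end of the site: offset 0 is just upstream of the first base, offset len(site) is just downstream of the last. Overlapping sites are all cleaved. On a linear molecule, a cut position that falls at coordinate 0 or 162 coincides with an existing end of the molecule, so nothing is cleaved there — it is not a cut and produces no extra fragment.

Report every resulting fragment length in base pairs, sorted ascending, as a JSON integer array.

[1,1,1,1,1,2,4,4,4,6,6,10,10,11,11,12,13,13,14,15,22]

Site scan:
  DwuIX (TAATTGGA, off=8): starts [21, 32, 67, 140] → cuts [29, 40, 75, 148]
  WciVI (GATCGTAC, off=2): starts [12] → cuts [14]
  YnoX (AAAA, off=2): starts [0, 1, 2, 8, 54, 55, 90, 91, 126, 136] → cuts [2, 3, 4, 10, 56, 57, 92, 93, 128, 138]
  PtaII (GTGAAAGA, off=5): starts [47, 81] → cuts [52, 86]
  VbrX (CCATC, off=1): starts [60, 114, 148] → cuts [61, 115, 149]

All cut coordinates (distinct, sorted): [2, 3, 4, 10, 14, 29, 40, 52, 56, 57, 61, 75, 86, 92, 93, 115, 128, 138, 148, 149]

Fragment lengths:
  [0,2): 2 bp
  [2,3): 1 bp
  [3,4): 1 bp
  [4,10): 6 bp
  [10,14): 4 bp
  [14,29): 15 bp
  [29,40): 11 bp
  [40,52): 12 bp
  [52,56): 4 bp
  [56,57): 1 bp
  [57,61): 4 bp
  [61,75): 14 bp
  [75,86): 11 bp
  [86,92): 6 bp
  [92,93): 1 bp
  [93,115): 22 bp
  [115,128): 13 bp
  [128,138): 10 bp
  [138,148): 10 bp
  [148,149): 1 bp
  [149,162): 13 bp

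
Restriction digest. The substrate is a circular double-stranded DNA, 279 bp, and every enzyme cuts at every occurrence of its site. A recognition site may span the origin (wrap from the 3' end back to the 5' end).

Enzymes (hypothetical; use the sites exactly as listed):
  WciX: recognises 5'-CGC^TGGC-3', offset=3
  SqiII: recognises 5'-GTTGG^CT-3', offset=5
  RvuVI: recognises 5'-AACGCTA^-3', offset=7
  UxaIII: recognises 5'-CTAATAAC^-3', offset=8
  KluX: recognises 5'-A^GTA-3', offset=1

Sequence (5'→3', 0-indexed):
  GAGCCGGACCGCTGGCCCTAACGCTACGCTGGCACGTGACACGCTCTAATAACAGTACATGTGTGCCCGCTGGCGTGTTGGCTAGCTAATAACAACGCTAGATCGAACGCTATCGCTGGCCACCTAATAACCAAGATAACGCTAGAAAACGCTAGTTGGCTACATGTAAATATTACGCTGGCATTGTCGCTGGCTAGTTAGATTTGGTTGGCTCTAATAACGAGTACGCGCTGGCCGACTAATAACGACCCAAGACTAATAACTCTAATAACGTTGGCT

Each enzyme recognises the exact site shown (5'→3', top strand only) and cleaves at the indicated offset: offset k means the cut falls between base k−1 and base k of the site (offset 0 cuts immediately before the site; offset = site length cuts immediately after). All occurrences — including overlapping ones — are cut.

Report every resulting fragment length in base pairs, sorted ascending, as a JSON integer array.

Scan for sites:
  WciX CGCTGGC/3: at [9, 26, 67, 113, 175, 187, 228] ⇒ [12, 29, 70, 116, 178, 190, 231]
  SqiII GTTGGCT/5: at [76, 154, 206, 272] ⇒ [81, 159, 211, 277]
  RvuVI AACGCTA/7: at [19, 93, 105, 137, 147] ⇒ [26, 100, 112, 144, 154]
  UxaIII CTAATAAC/8: at [45, 85, 123, 213, 238, 255, 264] ⇒ [53, 93, 131, 221, 246, 263, 272]
  KluX AGTA/1: at [53, 222] ⇒ [54, 223]

All cut coordinates (distinct, sorted): [12, 26, 29, 53, 54, 70, 81, 93, 100, 112, 116, 131, 144, 154, 159, 178, 190, 211, 221, 223, 231, 246, 263, 272, 277]

Fragments:
  12→26: 14 bp
  26→29: 3 bp
  29→53: 24 bp
  53→54: 1 bp
  54→70: 16 bp
  70→81: 11 bp
  81→93: 12 bp
  93→100: 7 bp
  100→112: 12 bp
  112→116: 4 bp
  116→131: 15 bp
  131→144: 13 bp
  144→154: 10 bp
  154→159: 5 bp
  159→178: 19 bp
  178→190: 12 bp
  190→211: 21 bp
  211→221: 10 bp
  221→223: 2 bp
  223→231: 8 bp
  231→246: 15 bp
  246→263: 17 bp
  263→272: 9 bp
  272→277: 5 bp
  277→12 (wrap): 279-277+12 = 14 bp

[1,2,3,4,5,5,7,8,9,10,10,11,12,12,12,13,14,14,15,15,16,17,19,21,24]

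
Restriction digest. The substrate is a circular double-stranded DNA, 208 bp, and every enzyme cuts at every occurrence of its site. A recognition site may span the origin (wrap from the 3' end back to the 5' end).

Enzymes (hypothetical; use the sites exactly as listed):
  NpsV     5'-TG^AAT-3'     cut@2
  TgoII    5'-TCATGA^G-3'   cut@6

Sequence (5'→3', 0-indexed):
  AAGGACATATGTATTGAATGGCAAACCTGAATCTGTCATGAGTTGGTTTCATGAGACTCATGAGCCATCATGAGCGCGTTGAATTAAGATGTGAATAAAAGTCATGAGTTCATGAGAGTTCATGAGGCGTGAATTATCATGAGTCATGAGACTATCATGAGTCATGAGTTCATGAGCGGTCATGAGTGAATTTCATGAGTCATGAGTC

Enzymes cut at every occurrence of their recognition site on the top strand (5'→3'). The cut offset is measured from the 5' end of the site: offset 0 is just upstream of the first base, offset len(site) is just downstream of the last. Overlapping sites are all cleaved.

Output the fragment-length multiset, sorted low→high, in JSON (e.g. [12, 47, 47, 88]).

[3,6,7,7,7,8,8,8,9,10,10,10,10,11,11,12,12,13,13,14,19]

Per-enzyme occurrences:
  NpsV TGAAT/2: at [14, 27, 79, 91, 129, 186] ⇒ [16, 29, 81, 93, 131, 188]
  TgoII TCATGAG/6: at [35, 48, 57, 67, 101, 109, 119, 136, 143, 154, 161, 169, 179, 192, 199] ⇒ [41, 54, 63, 73, 107, 115, 125, 142, 149, 160, 167, 175, 185, 198, 205]

Pooled cuts: [16, 29, 41, 54, 63, 73, 81, 93, 107, 115, 125, 131, 142, 149, 160, 167, 175, 185, 188, 198, 205]

Fragments:
  16→29: 13 bp
  29→41: 12 bp
  41→54: 13 bp
  54→63: 9 bp
  63→73: 10 bp
  73→81: 8 bp
  81→93: 12 bp
  93→107: 14 bp
  107→115: 8 bp
  115→125: 10 bp
  125→131: 6 bp
  131→142: 11 bp
  142→149: 7 bp
  149→160: 11 bp
  160→167: 7 bp
  167→175: 8 bp
  175→185: 10 bp
  185→188: 3 bp
  188→198: 10 bp
  198→205: 7 bp
  205→16 (wrap): 208-205+16 = 19 bp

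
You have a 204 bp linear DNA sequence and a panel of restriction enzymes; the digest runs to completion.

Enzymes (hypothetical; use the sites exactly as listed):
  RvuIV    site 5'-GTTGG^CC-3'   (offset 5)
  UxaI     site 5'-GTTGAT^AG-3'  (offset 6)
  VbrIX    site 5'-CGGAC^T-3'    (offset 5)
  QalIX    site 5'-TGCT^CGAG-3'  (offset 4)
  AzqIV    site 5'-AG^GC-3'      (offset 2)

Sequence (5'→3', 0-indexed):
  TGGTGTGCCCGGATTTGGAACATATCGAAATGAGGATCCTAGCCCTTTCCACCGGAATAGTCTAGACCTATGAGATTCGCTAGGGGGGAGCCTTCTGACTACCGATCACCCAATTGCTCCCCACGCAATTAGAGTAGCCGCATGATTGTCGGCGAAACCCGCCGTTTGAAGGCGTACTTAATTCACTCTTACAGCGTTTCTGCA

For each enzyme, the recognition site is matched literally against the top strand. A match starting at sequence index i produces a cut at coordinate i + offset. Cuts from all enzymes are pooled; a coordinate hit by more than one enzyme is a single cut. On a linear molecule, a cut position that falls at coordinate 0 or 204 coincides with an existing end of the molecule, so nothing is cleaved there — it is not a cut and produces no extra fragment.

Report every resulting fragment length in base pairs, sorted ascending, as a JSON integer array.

Per-enzyme occurrences:
  RvuIV (GTTGGCC, off=5): no sites
  UxaI (GTTGATAG, off=6): no sites
  VbrIX (CGGACT, off=5): no sites
  QalIX (TGCTCGAG, off=4): no sites
  AzqIV AGGC/2: at [169] ⇒ [171]

All cut coordinates (distinct, sorted): [171]

Fragment lengths:
  [0,171): 171 bp
  [171,204): 33 bp

[33,171]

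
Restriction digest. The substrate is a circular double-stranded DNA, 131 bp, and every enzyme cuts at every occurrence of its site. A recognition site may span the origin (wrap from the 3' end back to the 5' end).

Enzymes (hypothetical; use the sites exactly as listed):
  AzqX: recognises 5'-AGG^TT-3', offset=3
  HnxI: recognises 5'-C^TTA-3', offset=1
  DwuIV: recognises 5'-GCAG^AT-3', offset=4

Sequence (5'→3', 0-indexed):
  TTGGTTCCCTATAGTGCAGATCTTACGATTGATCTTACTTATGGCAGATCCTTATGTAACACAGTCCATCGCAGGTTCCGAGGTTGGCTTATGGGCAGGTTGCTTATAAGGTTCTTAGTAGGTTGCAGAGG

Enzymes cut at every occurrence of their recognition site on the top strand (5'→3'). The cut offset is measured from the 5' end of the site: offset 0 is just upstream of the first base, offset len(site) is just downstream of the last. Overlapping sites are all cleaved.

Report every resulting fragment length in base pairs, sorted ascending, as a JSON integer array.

Scan for sites:
  AzqX (AGGTT, off=3): starts [72, 80, 96, 108, 119, 128] → cuts [0, 75, 83, 99, 111, 122]
  HnxI (CTTA, off=1): starts [21, 33, 37, 50, 87, 102, 113] → cuts [22, 34, 38, 51, 88, 103, 114]
  DwuIV (GCAGAT, off=4): starts [15, 43] → cuts [19, 47]

Pooled cuts: [0, 19, 22, 34, 38, 47, 51, 75, 83, 88, 99, 103, 111, 114, 122]

Fragments:
  0→19: 19 bp
  19→22: 3 bp
  22→34: 12 bp
  34→38: 4 bp
  38→47: 9 bp
  47→51: 4 bp
  51→75: 24 bp
  75→83: 8 bp
  83→88: 5 bp
  88→99: 11 bp
  99→103: 4 bp
  103→111: 8 bp
  111→114: 3 bp
  114→122: 8 bp
  122→0 (wrap): 131-122+0 = 9 bp

[3,3,4,4,4,5,8,8,8,9,9,11,12,19,24]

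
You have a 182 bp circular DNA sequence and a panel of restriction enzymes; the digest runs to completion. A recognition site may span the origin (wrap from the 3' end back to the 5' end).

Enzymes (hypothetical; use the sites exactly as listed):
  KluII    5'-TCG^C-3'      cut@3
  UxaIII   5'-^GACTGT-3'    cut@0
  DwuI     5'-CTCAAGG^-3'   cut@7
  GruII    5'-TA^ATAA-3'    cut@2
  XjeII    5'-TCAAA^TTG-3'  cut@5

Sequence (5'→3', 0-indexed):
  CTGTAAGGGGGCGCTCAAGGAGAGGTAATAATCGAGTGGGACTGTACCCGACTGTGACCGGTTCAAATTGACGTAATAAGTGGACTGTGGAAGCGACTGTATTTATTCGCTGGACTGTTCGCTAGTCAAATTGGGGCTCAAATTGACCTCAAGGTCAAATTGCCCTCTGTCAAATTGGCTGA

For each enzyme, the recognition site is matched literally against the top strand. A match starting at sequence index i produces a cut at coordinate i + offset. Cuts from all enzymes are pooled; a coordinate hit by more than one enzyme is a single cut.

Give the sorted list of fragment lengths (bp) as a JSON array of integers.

Scan for sites:
  KluII TCGC/3: at [106, 118] ⇒ [109, 121]
  UxaIII GACTGT/0: at [39, 49, 82, 94, 112, 180] ⇒ [39, 49, 82, 94, 112, 180]
  DwuI CTCAAGG/7: at [13, 147] ⇒ [20, 154]
  GruII TAATAA/2: at [25, 73] ⇒ [27, 75]
  XjeII TCAAATTG/5: at [62, 125, 137, 154, 169] ⇒ [67, 130, 142, 159, 174]

All cut coordinates (distinct, sorted): [20, 27, 39, 49, 67, 75, 82, 94, 109, 112, 121, 130, 142, 154, 159, 174, 180]

Fragment lengths:
  20→27: 7 bp
  27→39: 12 bp
  39→49: 10 bp
  49→67: 18 bp
  67→75: 8 bp
  75→82: 7 bp
  82→94: 12 bp
  94→109: 15 bp
  109→112: 3 bp
  112→121: 9 bp
  121→130: 9 bp
  130→142: 12 bp
  142→154: 12 bp
  154→159: 5 bp
  159→174: 15 bp
  174→180: 6 bp
  180→20 (wrap): 182-180+20 = 22 bp

[3,5,6,7,7,8,9,9,10,12,12,12,12,15,15,18,22]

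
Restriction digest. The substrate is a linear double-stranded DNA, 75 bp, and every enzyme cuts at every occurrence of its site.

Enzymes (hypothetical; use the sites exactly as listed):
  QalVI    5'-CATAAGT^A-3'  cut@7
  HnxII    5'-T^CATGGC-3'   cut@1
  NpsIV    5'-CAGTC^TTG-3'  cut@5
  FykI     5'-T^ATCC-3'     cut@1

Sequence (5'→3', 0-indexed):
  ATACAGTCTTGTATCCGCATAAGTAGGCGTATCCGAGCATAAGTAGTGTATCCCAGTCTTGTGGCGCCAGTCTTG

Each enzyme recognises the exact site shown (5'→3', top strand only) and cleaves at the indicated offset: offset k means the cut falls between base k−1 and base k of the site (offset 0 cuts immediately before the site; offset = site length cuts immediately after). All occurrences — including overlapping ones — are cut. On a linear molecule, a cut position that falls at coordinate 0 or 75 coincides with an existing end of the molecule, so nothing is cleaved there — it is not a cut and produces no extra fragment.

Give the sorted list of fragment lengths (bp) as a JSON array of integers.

Per-enzyme occurrences:
  QalVI CATAAGTA/7: at [17, 37] ⇒ [24, 44]
  HnxII (TCATGGC, off=1): no sites
  NpsIV CAGTCTTG/5: at [3, 53, 67] ⇒ [8, 58, 72]
  FykI TATCC/1: at [11, 29, 48] ⇒ [12, 30, 49]

All cut coordinates (distinct, sorted): [8, 12, 24, 30, 44, 49, 58, 72]

Fragment lengths:
  [0,8): 8 bp
  [8,12): 4 bp
  [12,24): 12 bp
  [24,30): 6 bp
  [30,44): 14 bp
  [44,49): 5 bp
  [49,58): 9 bp
  [58,72): 14 bp
  [72,75): 3 bp

[3,4,5,6,8,9,12,14,14]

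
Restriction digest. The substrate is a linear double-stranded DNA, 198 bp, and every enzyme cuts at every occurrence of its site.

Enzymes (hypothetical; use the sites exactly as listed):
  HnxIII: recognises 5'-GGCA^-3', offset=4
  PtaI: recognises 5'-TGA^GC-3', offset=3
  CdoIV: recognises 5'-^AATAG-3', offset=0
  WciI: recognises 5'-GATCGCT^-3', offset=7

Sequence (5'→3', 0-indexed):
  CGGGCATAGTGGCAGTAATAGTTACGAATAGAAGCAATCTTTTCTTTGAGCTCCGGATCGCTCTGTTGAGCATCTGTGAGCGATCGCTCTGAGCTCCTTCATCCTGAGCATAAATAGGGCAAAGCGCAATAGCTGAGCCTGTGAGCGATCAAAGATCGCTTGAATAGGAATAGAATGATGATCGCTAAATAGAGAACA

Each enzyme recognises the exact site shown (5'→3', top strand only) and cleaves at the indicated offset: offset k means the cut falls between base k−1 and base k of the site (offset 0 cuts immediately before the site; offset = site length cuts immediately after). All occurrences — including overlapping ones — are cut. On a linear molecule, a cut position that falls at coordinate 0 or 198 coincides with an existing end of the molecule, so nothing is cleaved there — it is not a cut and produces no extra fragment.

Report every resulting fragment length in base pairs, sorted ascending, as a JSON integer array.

Site scan:
  HnxIII GGCA/4: at [2, 10, 117] ⇒ [6, 14, 121]
  PtaI TGAGC/3: at [46, 66, 76, 89, 104, 133, 141] ⇒ [49, 69, 79, 92, 107, 136, 144]
  CdoIV AATAG/0: at [16, 26, 112, 127, 162, 168, 187] ⇒ [16, 26, 112, 127, 162, 168, 187]
  WciI GATCGCT/7: at [55, 81, 153, 179] ⇒ [62, 88, 160, 186]

Pooled cuts: [6, 14, 16, 26, 49, 62, 69, 79, 88, 92, 107, 112, 121, 127, 136, 144, 160, 162, 168, 186, 187]

Fragment lengths:
  [0,6): 6 bp
  [6,14): 8 bp
  [14,16): 2 bp
  [16,26): 10 bp
  [26,49): 23 bp
  [49,62): 13 bp
  [62,69): 7 bp
  [69,79): 10 bp
  [79,88): 9 bp
  [88,92): 4 bp
  [92,107): 15 bp
  [107,112): 5 bp
  [112,121): 9 bp
  [121,127): 6 bp
  [127,136): 9 bp
  [136,144): 8 bp
  [144,160): 16 bp
  [160,162): 2 bp
  [162,168): 6 bp
  [168,186): 18 bp
  [186,187): 1 bp
  [187,198): 11 bp

[1,2,2,4,5,6,6,6,7,8,8,9,9,9,10,10,11,13,15,16,18,23]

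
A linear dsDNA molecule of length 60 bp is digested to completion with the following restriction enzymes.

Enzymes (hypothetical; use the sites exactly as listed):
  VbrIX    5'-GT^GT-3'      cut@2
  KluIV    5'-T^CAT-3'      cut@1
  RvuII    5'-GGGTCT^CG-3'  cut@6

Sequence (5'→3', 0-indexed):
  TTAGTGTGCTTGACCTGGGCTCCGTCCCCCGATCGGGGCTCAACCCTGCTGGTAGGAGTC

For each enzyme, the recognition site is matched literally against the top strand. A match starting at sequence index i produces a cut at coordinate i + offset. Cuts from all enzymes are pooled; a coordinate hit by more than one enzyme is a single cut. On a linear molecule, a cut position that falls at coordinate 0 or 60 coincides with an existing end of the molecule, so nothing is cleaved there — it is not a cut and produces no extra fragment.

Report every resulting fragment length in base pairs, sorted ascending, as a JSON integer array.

Site scan:
  VbrIX GTGT/2: at [3] ⇒ [5]
  KluIV (TCAT, off=1): no sites
  RvuII (GGGTCTCG, off=6): no sites

Pooled cuts: [5]

Fragments:
  [0,5): 5 bp
  [5,60): 55 bp

[5,55]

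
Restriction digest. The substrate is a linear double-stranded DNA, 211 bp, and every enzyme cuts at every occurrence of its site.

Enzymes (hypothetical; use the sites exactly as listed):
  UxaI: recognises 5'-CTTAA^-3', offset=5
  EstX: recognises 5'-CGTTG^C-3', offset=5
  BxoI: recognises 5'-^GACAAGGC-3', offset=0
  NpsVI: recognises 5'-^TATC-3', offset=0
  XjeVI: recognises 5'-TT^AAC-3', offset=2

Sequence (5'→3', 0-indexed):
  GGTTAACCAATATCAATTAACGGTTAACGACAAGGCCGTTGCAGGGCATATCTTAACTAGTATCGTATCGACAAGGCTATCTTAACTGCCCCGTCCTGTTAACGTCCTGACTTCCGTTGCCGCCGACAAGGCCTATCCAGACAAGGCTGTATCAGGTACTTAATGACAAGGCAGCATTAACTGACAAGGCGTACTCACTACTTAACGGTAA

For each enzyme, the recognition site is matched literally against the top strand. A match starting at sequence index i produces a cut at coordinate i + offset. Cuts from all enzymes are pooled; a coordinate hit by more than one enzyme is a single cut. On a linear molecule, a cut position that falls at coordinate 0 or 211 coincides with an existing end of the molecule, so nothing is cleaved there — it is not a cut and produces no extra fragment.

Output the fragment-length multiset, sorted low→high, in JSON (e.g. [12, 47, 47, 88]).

[1,2,2,2,3,4,4,4,4,5,5,6,6,6,6,6,7,7,8,8,9,10,13,14,14,15,19,21]

Site scan:
  UxaI CTTAA/5: at [51, 80, 158, 200] ⇒ [56, 85, 163, 205]
  EstX CGTTGC/5: at [36, 114] ⇒ [41, 119]
  BxoI GACAAGGC/0: at [28, 69, 124, 139, 164, 182] ⇒ [28, 69, 124, 139, 164, 182]
  NpsVI TATC/0: at [10, 48, 60, 65, 77, 133, 149] ⇒ [10, 48, 60, 65, 77, 133, 149]
  XjeVI TTAAC/2: at [2, 16, 23, 52, 81, 98, 176, 201] ⇒ [4, 18, 25, 54, 83, 100, 178, 203]

All cut coordinates (distinct, sorted): [4, 10, 18, 25, 28, 41, 48, 54, 56, 60, 65, 69, 77, 83, 85, 100, 119, 124, 133, 139, 149, 163, 164, 178, 182, 203, 205]

Fragment lengths:
  [0,4): 4 bp
  [4,10): 6 bp
  [10,18): 8 bp
  [18,25): 7 bp
  [25,28): 3 bp
  [28,41): 13 bp
  [41,48): 7 bp
  [48,54): 6 bp
  [54,56): 2 bp
  [56,60): 4 bp
  [60,65): 5 bp
  [65,69): 4 bp
  [69,77): 8 bp
  [77,83): 6 bp
  [83,85): 2 bp
  [85,100): 15 bp
  [100,119): 19 bp
  [119,124): 5 bp
  [124,133): 9 bp
  [133,139): 6 bp
  [139,149): 10 bp
  [149,163): 14 bp
  [163,164): 1 bp
  [164,178): 14 bp
  [178,182): 4 bp
  [182,203): 21 bp
  [203,205): 2 bp
  [205,211): 6 bp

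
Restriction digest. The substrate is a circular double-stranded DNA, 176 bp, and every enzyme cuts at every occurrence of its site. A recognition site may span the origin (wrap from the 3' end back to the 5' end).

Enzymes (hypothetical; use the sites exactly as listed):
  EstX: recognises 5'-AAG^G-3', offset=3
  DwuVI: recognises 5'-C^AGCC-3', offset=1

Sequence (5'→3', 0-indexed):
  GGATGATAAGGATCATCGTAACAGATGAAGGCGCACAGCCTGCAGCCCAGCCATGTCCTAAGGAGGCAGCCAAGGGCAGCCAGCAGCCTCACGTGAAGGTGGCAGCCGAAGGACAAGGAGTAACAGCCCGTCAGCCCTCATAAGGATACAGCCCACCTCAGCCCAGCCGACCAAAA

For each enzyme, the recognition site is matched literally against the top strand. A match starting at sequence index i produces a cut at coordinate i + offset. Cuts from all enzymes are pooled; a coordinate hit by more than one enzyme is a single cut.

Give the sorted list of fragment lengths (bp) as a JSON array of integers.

[3,5,5,5,5,5,6,6,7,7,7,7,8,8,9,10,12,13,14,14,20]

Per-enzyme occurrences:
  EstX AAGG/3: at [7, 27, 59, 71, 95, 108, 114, 141, 174] ⇒ [1, 10, 30, 62, 74, 98, 111, 117, 144]
  DwuVI CAGCC/1: at [35, 42, 47, 66, 76, 83, 102, 123, 131, 148, 158, 163] ⇒ [36, 43, 48, 67, 77, 84, 103, 124, 132, 149, 159, 164]

All cut coordinates (distinct, sorted): [1, 10, 30, 36, 43, 48, 62, 67, 74, 77, 84, 98, 103, 111, 117, 124, 132, 144, 149, 159, 164]

Fragment lengths:
  1→10: 9 bp
  10→30: 20 bp
  30→36: 6 bp
  36→43: 7 bp
  43→48: 5 bp
  48→62: 14 bp
  62→67: 5 bp
  67→74: 7 bp
  74→77: 3 bp
  77→84: 7 bp
  84→98: 14 bp
  98→103: 5 bp
  103→111: 8 bp
  111→117: 6 bp
  117→124: 7 bp
  124→132: 8 bp
  132→144: 12 bp
  144→149: 5 bp
  149→159: 10 bp
  159→164: 5 bp
  164→1 (wrap): 176-164+1 = 13 bp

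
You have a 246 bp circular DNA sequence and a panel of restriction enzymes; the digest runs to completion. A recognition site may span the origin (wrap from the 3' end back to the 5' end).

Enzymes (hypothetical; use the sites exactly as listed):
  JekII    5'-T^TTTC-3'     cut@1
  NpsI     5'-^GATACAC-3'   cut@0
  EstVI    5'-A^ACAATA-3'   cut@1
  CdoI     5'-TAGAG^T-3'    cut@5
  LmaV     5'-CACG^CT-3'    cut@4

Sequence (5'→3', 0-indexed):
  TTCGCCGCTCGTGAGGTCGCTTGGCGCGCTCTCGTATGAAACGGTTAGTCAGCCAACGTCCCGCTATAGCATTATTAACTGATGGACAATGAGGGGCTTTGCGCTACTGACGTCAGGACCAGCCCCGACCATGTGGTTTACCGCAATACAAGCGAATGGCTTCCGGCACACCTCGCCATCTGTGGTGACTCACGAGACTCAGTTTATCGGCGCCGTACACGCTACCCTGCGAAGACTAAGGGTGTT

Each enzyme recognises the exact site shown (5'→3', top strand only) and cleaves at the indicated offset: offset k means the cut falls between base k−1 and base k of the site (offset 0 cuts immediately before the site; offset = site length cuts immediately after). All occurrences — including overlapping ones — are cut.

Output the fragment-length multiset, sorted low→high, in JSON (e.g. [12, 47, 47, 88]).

[24,222]

Scan for sites:
  JekII TTTTC/1: at [244] ⇒ [245]
  NpsI (GATACAC, off=0): no sites
  EstVI (AACAATA, off=1): no sites
  CdoI (TAGAGT, off=5): no sites
  LmaV CACGCT/4: at [217] ⇒ [221]

Pooled cuts: [221, 245]

Fragment lengths:
  221→245: 24 bp
  245→221 (wrap): 246-245+221 = 222 bp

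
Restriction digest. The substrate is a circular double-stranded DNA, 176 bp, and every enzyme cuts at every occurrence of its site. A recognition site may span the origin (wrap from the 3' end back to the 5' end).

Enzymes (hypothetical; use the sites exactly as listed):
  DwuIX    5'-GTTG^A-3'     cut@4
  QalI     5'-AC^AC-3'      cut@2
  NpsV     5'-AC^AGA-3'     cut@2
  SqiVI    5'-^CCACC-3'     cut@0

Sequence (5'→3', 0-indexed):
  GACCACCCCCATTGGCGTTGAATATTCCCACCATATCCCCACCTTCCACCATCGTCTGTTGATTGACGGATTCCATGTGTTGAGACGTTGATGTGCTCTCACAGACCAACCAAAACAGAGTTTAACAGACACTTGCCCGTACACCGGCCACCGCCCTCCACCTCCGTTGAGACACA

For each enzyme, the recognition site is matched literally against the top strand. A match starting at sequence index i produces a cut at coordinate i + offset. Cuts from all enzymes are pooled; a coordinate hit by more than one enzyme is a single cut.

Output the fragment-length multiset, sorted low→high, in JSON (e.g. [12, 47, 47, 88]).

[2,3,4,4,5,7,7,8,10,10,11,12,12,12,14,16,18,21]

Per-enzyme occurrences:
  DwuIX (GTTGA, off=4): starts [16, 57, 78, 86, 165] → cuts [20, 61, 82, 90, 169]
  QalI (ACAC, off=2): starts [128, 140, 171] → cuts [130, 142, 173]
  NpsV (ACAGA, off=2): starts [100, 114, 124, 173] → cuts [102, 116, 126, 175]
  SqiVI (CCACC, off=0): starts [2, 27, 38, 45, 147, 157] → cuts [2, 27, 38, 45, 147, 157]

Pooled cuts: [2, 20, 27, 38, 45, 61, 82, 90, 102, 116, 126, 130, 142, 147, 157, 169, 173, 175]

Fragments:
  2→20: 18 bp
  20→27: 7 bp
  27→38: 11 bp
  38→45: 7 bp
  45→61: 16 bp
  61→82: 21 bp
  82→90: 8 bp
  90→102: 12 bp
  102→116: 14 bp
  116→126: 10 bp
  126→130: 4 bp
  130→142: 12 bp
  142→147: 5 bp
  147→157: 10 bp
  157→169: 12 bp
  169→173: 4 bp
  173→175: 2 bp
  175→2 (wrap): 176-175+2 = 3 bp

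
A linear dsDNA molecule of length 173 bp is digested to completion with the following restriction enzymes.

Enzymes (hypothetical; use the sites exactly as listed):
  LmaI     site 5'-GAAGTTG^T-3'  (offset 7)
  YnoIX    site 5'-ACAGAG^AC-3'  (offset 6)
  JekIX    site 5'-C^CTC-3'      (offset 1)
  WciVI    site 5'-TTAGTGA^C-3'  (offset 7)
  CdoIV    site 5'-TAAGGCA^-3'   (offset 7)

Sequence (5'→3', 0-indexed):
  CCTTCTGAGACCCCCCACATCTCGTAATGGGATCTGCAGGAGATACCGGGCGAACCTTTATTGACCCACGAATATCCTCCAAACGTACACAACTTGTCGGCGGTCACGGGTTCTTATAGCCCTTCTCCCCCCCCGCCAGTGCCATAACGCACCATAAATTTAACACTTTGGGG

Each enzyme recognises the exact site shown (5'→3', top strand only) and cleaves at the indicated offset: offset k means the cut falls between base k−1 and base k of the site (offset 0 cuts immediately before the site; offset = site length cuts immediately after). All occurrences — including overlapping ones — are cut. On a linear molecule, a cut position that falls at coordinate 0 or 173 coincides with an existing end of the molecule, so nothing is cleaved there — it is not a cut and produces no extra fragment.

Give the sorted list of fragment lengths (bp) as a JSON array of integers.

[76,97]

Scan for sites:
  LmaI (GAAGTTGT, off=7): no sites
  YnoIX (ACAGAGAC, off=6): no sites
  JekIX CCTC/1: at [75] ⇒ [76]
  WciVI (TTAGTGAC, off=7): no sites
  CdoIV (TAAGGCA, off=7): no sites

All cut coordinates (distinct, sorted): [76]

Fragment lengths:
  [0,76): 76 bp
  [76,173): 97 bp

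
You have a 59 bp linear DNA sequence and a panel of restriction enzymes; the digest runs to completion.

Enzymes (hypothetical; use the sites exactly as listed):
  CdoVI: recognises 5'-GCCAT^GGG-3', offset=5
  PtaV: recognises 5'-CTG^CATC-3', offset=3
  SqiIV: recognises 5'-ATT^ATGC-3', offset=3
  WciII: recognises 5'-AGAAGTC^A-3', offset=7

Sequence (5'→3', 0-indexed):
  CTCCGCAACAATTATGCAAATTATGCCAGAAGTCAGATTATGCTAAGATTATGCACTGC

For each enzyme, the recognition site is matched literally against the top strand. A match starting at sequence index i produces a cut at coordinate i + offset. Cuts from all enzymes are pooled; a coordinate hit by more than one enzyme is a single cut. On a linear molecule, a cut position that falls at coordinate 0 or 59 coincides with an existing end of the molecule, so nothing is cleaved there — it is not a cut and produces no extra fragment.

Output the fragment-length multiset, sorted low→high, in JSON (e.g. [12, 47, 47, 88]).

[5,9,9,11,12,13]

Per-enzyme occurrences:
  CdoVI (GCCATGGG, off=5): no sites
  PtaV (CTGCATC, off=3): no sites
  SqiIV (ATTATGC, off=3): starts [10, 19, 36, 47] → cuts [13, 22, 39, 50]
  WciII (AGAAGTCA, off=7): starts [27] → cuts [34]

All cut coordinates (distinct, sorted): [13, 22, 34, 39, 50]

Fragments:
  [0,13): 13 bp
  [13,22): 9 bp
  [22,34): 12 bp
  [34,39): 5 bp
  [39,50): 11 bp
  [50,59): 9 bp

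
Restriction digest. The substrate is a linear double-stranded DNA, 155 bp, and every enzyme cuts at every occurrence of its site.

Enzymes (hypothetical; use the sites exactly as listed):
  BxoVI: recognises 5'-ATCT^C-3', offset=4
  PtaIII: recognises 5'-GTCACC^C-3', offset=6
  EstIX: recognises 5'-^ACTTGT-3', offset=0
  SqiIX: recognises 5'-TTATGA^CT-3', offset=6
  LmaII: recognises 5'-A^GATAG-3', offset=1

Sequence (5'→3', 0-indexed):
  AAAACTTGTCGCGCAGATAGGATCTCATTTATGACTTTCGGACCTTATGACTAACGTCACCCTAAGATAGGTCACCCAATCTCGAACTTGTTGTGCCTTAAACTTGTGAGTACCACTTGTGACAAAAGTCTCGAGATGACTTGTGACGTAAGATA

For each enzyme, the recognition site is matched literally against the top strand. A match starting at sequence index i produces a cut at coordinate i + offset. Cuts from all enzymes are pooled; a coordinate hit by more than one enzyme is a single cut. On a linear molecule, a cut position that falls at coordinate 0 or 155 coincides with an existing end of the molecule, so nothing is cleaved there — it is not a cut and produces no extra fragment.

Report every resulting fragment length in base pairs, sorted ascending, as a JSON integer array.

Per-enzyme occurrences:
  BxoVI (ATCTC, off=4): starts [21, 78] → cuts [25, 82]
  PtaIII (GTCACCC, off=6): starts [55, 70] → cuts [61, 76]
  EstIX (ACTTGT, off=0): starts [3, 85, 101, 114, 138] → cuts [3, 85, 101, 114, 138]
  SqiIX (TTATGACT, off=6): starts [28, 44] → cuts [34, 50]
  LmaII (AGATAG, off=1): starts [14, 64] → cuts [15, 65]

Pooled cuts: [3, 15, 25, 34, 50, 61, 65, 76, 82, 85, 101, 114, 138]

Fragment lengths:
  [0,3): 3 bp
  [3,15): 12 bp
  [15,25): 10 bp
  [25,34): 9 bp
  [34,50): 16 bp
  [50,61): 11 bp
  [61,65): 4 bp
  [65,76): 11 bp
  [76,82): 6 bp
  [82,85): 3 bp
  [85,101): 16 bp
  [101,114): 13 bp
  [114,138): 24 bp
  [138,155): 17 bp

[3,3,4,6,9,10,11,11,12,13,16,16,17,24]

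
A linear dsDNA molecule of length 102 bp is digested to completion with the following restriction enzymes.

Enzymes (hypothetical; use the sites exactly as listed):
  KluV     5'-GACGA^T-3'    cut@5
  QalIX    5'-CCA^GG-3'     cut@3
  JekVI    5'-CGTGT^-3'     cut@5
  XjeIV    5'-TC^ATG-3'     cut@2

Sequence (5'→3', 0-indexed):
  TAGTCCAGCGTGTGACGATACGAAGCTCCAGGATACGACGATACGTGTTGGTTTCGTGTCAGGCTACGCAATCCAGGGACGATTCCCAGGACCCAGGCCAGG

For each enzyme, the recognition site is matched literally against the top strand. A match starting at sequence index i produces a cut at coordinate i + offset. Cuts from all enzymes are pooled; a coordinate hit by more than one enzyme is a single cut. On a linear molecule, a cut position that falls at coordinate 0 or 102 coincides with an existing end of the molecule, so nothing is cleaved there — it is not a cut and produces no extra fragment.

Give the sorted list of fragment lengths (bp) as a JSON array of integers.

[2,5,5,6,7,7,7,11,11,12,13,16]

Scan for sites:
  KluV GACGAT/5: at [13, 36, 77] ⇒ [18, 41, 82]
  QalIX CCAGG/3: at [27, 72, 85, 92, 97] ⇒ [30, 75, 88, 95, 100]
  JekVI CGTGT/5: at [8, 43, 54] ⇒ [13, 48, 59]
  XjeIV (TCATG, off=2): no sites

All cut coordinates (distinct, sorted): [13, 18, 30, 41, 48, 59, 75, 82, 88, 95, 100]

Fragments:
  [0,13): 13 bp
  [13,18): 5 bp
  [18,30): 12 bp
  [30,41): 11 bp
  [41,48): 7 bp
  [48,59): 11 bp
  [59,75): 16 bp
  [75,82): 7 bp
  [82,88): 6 bp
  [88,95): 7 bp
  [95,100): 5 bp
  [100,102): 2 bp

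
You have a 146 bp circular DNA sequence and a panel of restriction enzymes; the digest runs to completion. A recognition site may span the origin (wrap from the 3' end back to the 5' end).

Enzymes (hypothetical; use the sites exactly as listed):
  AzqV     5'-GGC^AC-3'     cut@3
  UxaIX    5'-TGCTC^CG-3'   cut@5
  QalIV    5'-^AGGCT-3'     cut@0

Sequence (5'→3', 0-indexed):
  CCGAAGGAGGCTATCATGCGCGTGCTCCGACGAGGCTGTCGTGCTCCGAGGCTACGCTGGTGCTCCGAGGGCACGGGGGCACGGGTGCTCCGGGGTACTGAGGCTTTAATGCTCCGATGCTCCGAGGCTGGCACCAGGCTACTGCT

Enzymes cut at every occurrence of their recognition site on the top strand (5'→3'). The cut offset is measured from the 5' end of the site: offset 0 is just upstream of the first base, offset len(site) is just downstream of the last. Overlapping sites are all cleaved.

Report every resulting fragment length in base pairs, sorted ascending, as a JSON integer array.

Scan for sites:
  AzqV GGCAC/3: at [69, 77, 129] ⇒ [72, 80, 132]
  UxaIX TGCTCCG/5: at [22, 41, 60, 85, 109, 117, 142] ⇒ [1, 27, 46, 65, 90, 114, 122]
  QalIV AGGCT/0: at [7, 32, 48, 100, 124, 135] ⇒ [7, 32, 48, 100, 124, 135]

Pooled cuts: [1, 7, 27, 32, 46, 48, 65, 72, 80, 90, 100, 114, 122, 124, 132, 135]

Fragment lengths:
  1→7: 6 bp
  7→27: 20 bp
  27→32: 5 bp
  32→46: 14 bp
  46→48: 2 bp
  48→65: 17 bp
  65→72: 7 bp
  72→80: 8 bp
  80→90: 10 bp
  90→100: 10 bp
  100→114: 14 bp
  114→122: 8 bp
  122→124: 2 bp
  124→132: 8 bp
  132→135: 3 bp
  135→1 (wrap): 146-135+1 = 12 bp

[2,2,3,5,6,7,8,8,8,10,10,12,14,14,17,20]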